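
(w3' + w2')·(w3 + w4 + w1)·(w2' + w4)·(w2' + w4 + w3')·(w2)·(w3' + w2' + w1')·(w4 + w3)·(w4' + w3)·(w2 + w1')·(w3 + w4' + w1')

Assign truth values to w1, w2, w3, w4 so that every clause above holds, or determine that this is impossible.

(w2) alone gives w2 = 1.
(w3') alone gives w3 = 0.
(w4) alone gives w4 = 1.
Now (w4') is unsatisfied and unit — conflict.

UNSATISFIABLE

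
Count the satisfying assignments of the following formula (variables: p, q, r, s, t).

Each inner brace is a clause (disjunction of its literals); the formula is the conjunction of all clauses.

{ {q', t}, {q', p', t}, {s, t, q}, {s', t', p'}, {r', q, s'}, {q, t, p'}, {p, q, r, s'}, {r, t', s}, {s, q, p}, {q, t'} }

There are 2^5 = 32 truth assignments over (p, q, r, s, t).
Split on r. With r = 1, the clauses containing r are satisfied and r' drops from the rest; 3 of the 2^4 = 16 assignments to the other variables satisfy what remains.
With r = 0, by the same count on the reduced clause set, 1 assignment works.
(One model: p=F, q=T, r=F, s=T, t=T.)
Total: 3 + 1 = 4.

4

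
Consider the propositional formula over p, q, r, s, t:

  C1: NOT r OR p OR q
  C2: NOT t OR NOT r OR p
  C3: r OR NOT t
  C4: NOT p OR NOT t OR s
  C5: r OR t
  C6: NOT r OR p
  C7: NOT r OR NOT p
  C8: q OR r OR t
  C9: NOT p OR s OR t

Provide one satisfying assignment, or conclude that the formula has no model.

UNSATISFIABLE

Branch on r: set r = true.
(p) alone gives p = true.
That conflicts with the unit clause (NOT p).
Undo r and try r = false.
(NOT t) alone gives t = false.
That conflicts with the unit clause (t).
Neither r = true nor r = false works.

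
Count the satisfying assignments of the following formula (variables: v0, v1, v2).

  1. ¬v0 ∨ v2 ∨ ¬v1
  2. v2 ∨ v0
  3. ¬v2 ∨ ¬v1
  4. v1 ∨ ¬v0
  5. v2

1

There are 2^3 = 8 truth assignments over (v0, v1, v2).
Split on v2. With v2 = True, the clauses containing v2 are satisfied and ¬v2 drops from the rest; 1 of the 2^2 = 4 assignments to the other variables satisfy what remains.
With v2 = False, by the same count on the reduced clause set, 0 assignments work.
Total: 1 + 0 = 1.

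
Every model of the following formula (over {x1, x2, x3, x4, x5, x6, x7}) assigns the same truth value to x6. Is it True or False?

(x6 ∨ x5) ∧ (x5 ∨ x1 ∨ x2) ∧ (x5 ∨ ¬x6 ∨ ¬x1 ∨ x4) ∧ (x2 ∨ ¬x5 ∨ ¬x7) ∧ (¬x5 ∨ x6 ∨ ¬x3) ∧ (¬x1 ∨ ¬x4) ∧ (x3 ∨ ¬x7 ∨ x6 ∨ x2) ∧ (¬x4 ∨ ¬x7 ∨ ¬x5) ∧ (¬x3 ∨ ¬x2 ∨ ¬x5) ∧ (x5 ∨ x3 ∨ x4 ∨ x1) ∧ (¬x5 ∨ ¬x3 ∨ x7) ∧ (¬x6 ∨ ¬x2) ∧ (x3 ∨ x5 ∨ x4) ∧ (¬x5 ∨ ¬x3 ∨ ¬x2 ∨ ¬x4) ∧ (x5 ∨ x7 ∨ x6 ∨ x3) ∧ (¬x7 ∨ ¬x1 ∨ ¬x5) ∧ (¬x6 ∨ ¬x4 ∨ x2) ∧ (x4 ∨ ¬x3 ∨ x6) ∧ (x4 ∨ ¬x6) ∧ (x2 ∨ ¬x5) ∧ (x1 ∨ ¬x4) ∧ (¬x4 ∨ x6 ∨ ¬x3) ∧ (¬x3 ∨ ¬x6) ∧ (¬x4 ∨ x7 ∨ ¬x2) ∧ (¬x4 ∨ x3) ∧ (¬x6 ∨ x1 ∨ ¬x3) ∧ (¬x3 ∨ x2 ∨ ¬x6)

False

Suppose x6 = True.
The clause (¬x2) is unit, so x2 = False.
The clause (¬x4) is unit, so x4 = False.
Now (x4) is unsatisfied and unit — conflict.
So every satisfying assignment has x6 = False.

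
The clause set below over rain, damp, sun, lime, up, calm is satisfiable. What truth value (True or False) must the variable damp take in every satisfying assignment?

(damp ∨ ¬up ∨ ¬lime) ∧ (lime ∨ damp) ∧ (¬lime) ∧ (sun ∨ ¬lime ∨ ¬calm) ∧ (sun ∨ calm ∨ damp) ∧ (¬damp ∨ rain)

Suppose damp = False.
From the singleton clause (lime), lime = True.
Now (¬lime) is unsatisfied and unit — conflict.
So every satisfying assignment has damp = True.

True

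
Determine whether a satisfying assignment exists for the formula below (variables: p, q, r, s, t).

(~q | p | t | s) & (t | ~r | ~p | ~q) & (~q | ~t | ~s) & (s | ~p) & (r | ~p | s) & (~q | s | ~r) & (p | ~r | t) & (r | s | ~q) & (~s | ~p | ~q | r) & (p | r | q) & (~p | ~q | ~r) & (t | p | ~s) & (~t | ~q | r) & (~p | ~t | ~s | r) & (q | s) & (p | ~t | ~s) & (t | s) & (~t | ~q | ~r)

Branch on s: set s = 1.
Branch on q: set q = 0.
Branch on p: set p = 1.
Branch on t: set t = 0.
No clause remains; r is free.
A satisfying assignment: p=1; q=0; r=0; s=1; t=0.

Satisfiable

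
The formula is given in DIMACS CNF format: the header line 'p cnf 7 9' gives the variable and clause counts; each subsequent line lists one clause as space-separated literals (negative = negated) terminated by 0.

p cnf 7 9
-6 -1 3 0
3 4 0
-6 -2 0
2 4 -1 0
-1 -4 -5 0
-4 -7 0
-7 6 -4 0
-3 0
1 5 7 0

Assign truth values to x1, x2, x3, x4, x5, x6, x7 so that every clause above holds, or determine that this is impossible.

(¬x3) alone gives x3 = False.
(x4) alone gives x4 = True.
(¬x7) alone gives x7 = False.
Case x6 = False:
Case x1 = True:
(¬x5) alone gives x5 = False.
All clauses hold; x2 can take either value.

x1 ↦ True,  x2 ↦ True,  x3 ↦ False,  x4 ↦ True,  x5 ↦ False,  x6 ↦ False,  x7 ↦ False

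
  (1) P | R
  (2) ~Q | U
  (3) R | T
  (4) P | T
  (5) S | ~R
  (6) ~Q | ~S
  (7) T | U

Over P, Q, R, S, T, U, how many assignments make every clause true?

There are 2^6 = 64 truth assignments over (P, Q, R, S, T, U).
Split on T. With T = 1, the clauses containing T are satisfied and ~T drops from the rest; 9 of the 2^5 = 32 assignments to the other variables satisfy what remains.
With T = 0, by the same count on the reduced clause set, 1 assignment works.
Total: 9 + 1 = 10.

10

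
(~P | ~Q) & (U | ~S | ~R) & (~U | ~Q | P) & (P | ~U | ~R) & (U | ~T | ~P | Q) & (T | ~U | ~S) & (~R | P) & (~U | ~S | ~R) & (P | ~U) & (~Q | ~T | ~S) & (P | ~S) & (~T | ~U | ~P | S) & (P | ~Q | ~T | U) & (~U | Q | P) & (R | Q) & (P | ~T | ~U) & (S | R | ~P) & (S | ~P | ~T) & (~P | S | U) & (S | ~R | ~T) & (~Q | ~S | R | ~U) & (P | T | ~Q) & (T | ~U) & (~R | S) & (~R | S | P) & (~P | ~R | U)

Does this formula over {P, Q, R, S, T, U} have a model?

Unsatisfiable

Case P = 0:
Unit clause (~R) forces R = 0.
Unit clause (~U) forces U = 0.
Unit clause (~S) forces S = 0.
Unit clause (Q) forces Q = 1.
Unit clause (~T) forces T = 0.
That conflicts with the unit clause (T).
Undo P and try P = 1.
Unit clause (~Q) forces Q = 0.
Unit clause (R) forces R = 1.
Unit clause (S) forces S = 1.
Unit clause (U) forces U = 1.
That conflicts with the unit clause (~U).
Both values of P lead to a conflict.
No assignment satisfies every clause.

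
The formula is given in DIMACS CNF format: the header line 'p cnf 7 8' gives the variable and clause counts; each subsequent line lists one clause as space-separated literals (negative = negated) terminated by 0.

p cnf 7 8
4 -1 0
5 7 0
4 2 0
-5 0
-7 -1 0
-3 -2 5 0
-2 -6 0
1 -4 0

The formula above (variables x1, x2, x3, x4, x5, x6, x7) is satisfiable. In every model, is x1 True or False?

Suppose x1 = True.
From the singleton clause (x4), x4 = True.
From the singleton clause (¬x5), x5 = False.
From the singleton clause (x7), x7 = True.
Now (¬x7) is unsatisfied and unit — conflict.
So every satisfying assignment has x1 = False.

False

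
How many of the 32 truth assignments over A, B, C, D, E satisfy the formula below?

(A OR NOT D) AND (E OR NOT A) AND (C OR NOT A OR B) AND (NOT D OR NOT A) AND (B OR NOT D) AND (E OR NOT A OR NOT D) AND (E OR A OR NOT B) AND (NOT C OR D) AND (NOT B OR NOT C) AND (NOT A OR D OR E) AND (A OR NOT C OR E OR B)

4

There are 2^5 = 32 truth assignments over (A, B, C, D, E).
Split on A. With A = true, the clauses containing A are satisfied and NOT A drops from the rest; 1 of the 2^4 = 16 assignments to the other variables satisfy what remains.
With A = false, by the same count on the reduced clause set, 3 assignments work.
(One model: A=F, B=F, C=F, D=F, E=F.)
Total: 1 + 3 = 4.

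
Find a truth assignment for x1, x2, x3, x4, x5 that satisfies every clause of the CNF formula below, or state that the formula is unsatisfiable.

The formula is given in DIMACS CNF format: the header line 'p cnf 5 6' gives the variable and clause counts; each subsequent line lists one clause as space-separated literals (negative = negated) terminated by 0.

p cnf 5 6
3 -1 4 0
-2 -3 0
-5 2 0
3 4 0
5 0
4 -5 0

The clause (x5) is unit, so x5 = True.
The clause (x2) is unit, so x2 = True.
The clause (¬x3) is unit, so x3 = False.
The clause (x4) is unit, so x4 = True.
All clauses hold; x1 can take either value.

x1 ↦ False, x2 ↦ True, x3 ↦ False, x4 ↦ True, x5 ↦ True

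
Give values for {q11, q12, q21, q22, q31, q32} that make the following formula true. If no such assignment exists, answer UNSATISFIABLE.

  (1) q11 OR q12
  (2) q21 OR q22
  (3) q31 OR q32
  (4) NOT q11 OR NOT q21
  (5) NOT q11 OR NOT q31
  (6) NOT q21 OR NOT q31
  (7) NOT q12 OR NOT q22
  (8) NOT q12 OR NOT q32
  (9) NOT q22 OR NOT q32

UNSATISFIABLE

Try q11 = true.
(NOT q21) alone gives q21 = false.
(q22) alone gives q22 = true.
(NOT q31) alone gives q31 = false.
(q32) alone gives q32 = true.
That conflicts with the unit clause (NOT q32).
That branch fails; take q11 = false instead.
(q12) alone gives q12 = true.
(NOT q22) alone gives q22 = false.
(q21) alone gives q21 = true.
(NOT q31) alone gives q31 = false.
(q32) alone gives q32 = true.
That conflicts with the unit clause (NOT q32).
Neither q11 = true nor q11 = false works.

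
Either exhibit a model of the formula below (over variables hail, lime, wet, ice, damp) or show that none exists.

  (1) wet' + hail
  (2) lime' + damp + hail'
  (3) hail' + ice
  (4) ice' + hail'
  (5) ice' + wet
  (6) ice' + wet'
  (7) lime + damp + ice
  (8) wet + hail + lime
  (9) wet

Unit clause (wet) forces wet = 1.
Unit clause (hail) forces hail = 1.
Unit clause (ice) forces ice = 1.
Now (ice') is unsatisfied and unit — conflict.

UNSATISFIABLE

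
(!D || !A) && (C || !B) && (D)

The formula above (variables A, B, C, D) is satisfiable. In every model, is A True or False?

False

Suppose A = true.
Unit clause (!D) forces D = false.
But (D) is also a unit clause — contradiction.
So every satisfying assignment has A = False.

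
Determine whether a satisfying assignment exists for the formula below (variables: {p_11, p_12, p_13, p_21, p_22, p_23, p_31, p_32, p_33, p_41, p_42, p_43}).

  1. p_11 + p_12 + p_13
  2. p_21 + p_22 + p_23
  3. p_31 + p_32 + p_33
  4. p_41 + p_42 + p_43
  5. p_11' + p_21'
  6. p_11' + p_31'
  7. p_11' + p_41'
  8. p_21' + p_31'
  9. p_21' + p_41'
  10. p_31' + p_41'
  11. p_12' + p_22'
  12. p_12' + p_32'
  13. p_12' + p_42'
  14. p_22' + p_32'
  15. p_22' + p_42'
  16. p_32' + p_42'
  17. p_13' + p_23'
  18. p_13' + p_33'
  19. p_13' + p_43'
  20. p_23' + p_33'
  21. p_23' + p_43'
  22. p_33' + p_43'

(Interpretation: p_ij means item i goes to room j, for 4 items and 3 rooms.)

Try p_11 = 0.
Try p_12 = 1.
(p_22') alone gives p_22 = 0.
(p_32') alone gives p_32 = 0.
(p_42') alone gives p_42 = 0.
Try p_21 = 1.
(p_31') alone gives p_31 = 0.
(p_33) alone gives p_33 = 1.
(p_41') alone gives p_41 = 0.
(p_43) alone gives p_43 = 1.
That conflicts with the unit clause (p_43').
Backtrack on p_21: now try p_21 = 0.
(p_23) alone gives p_23 = 1.
(p_13') alone gives p_13 = 0.
(p_33') alone gives p_33 = 0.
(p_31) alone gives p_31 = 1.
(p_41') alone gives p_41 = 0.
(p_43) alone gives p_43 = 1.
That conflicts with the unit clause (p_43').
Either choice for p_21 ends in contradiction.
Backtrack on p_12: now try p_12 = 0.
(p_13) alone gives p_13 = 1.
(p_23') alone gives p_23 = 0.
(p_33') alone gives p_33 = 0.
(p_43') alone gives p_43 = 0.
Try p_21 = 1.
(p_31') alone gives p_31 = 0.
(p_32) alone gives p_32 = 1.
(p_41') alone gives p_41 = 0.
(p_42) alone gives p_42 = 1.
That conflicts with the unit clause (p_42').
Backtrack on p_21: now try p_21 = 0.
(p_22) alone gives p_22 = 1.
(p_32') alone gives p_32 = 0.
(p_31) alone gives p_31 = 1.
(p_41') alone gives p_41 = 0.
(p_42) alone gives p_42 = 1.
That conflicts with the unit clause (p_42').
Either choice for p_21 ends in contradiction.
Either choice for p_12 ends in contradiction.
Backtrack on p_11: now try p_11 = 1.
(p_21') alone gives p_21 = 0.
(p_31') alone gives p_31 = 0.
(p_41') alone gives p_41 = 0.
Try p_22 = 1.
(p_12') alone gives p_12 = 0.
(p_32') alone gives p_32 = 0.
(p_33) alone gives p_33 = 1.
(p_42') alone gives p_42 = 0.
(p_43) alone gives p_43 = 1.
That conflicts with the unit clause (p_43').
Backtrack on p_22: now try p_22 = 0.
(p_23) alone gives p_23 = 1.
(p_13') alone gives p_13 = 0.
(p_33') alone gives p_33 = 0.
(p_32) alone gives p_32 = 1.
(p_12') alone gives p_12 = 0.
(p_42') alone gives p_42 = 0.
(p_43) alone gives p_43 = 1.
That conflicts with the unit clause (p_43').
Either choice for p_22 ends in contradiction.
Either choice for p_11 ends in contradiction.
No assignment satisfies every clause.

Unsatisfiable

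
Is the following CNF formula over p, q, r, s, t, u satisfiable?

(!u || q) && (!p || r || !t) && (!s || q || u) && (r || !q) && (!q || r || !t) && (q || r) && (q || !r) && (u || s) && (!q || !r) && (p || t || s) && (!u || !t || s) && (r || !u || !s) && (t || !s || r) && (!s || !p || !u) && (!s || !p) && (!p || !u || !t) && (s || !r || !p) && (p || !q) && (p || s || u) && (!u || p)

Suppose u = false.
The clause (s) is unit, so s = true.
The clause (q) is unit, so q = true.
The clause (r) is unit, so r = true.
But (!r) is also a unit clause — contradiction.
That branch fails; take u = true instead.
The clause (q) is unit, so q = true.
The clause (r) is unit, so r = true.
But (!r) is also a unit clause — contradiction.
Both values of u lead to a conflict.
No assignment satisfies every clause.

No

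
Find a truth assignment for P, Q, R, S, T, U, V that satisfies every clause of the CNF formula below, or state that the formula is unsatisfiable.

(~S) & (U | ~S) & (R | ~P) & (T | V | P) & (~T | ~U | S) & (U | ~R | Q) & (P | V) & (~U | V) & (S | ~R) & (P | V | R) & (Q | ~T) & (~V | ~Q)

P ↦ 0, Q ↦ 0, R ↦ 0, S ↦ 0, T ↦ 0, U ↦ 0, V ↦ 1

(~S) alone gives S = 0.
(~R) alone gives R = 0.
(~P) alone gives P = 0.
(V) alone gives V = 1.
(~Q) alone gives Q = 0.
(~T) alone gives T = 0.
All clauses hold; U can take either value.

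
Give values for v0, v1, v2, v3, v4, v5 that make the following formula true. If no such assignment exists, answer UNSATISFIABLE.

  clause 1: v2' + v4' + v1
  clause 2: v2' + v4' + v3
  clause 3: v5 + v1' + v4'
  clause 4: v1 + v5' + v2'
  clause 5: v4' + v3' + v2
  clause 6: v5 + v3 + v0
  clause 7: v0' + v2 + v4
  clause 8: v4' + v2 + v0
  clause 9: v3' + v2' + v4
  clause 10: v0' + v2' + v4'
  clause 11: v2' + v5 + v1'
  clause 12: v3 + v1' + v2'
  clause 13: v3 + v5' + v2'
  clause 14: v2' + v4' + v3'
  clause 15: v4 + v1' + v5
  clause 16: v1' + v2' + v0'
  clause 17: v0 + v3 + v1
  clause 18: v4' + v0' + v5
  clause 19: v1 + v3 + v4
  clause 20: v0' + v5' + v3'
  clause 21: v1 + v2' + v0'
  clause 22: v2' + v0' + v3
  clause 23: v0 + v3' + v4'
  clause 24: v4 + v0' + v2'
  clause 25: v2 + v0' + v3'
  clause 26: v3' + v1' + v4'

v0: 0,  v1: 0,  v2: 0,  v3: 1,  v4: 0,  v5: 1

Branch on v2: set v2 = 0.
Branch on v4: set v4 = 0.
Unit clause (v0') forces v0 = 0.
Branch on v5: set v5 = 1.
Branch on v3: set v3 = 1.
All clauses hold; v1 can take either value.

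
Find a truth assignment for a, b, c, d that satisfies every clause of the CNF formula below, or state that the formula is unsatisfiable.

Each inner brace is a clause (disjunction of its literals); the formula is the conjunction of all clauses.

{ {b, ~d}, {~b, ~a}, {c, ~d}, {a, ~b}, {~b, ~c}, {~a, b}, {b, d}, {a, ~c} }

UNSATISFIABLE

Suppose b = 1.
Unit clause (~a) forces a = 0.
Now (a) is unsatisfied and unit — conflict.
Backtrack on b: now try b = 0.
Unit clause (~d) forces d = 0.
Now (d) is unsatisfied and unit — conflict.
Neither b = 1 nor b = 0 works.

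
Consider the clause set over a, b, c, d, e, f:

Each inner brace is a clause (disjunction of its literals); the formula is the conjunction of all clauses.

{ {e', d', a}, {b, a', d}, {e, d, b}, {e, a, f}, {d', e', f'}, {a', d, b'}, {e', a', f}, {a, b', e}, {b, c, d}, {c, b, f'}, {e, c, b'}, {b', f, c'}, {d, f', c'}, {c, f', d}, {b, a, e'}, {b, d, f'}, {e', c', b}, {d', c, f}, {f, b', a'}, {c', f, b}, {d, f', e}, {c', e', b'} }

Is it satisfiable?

Case e = 0:
Case d = 1:
Case a = 1:
Case c = 1:
Case b = 0:
The clause (f) is unit, so f = 1.
This assignment satisfies each clause.
A satisfying assignment: a ↦ 1; b ↦ 0; c ↦ 1; d ↦ 1; e ↦ 0; f ↦ 1.

Yes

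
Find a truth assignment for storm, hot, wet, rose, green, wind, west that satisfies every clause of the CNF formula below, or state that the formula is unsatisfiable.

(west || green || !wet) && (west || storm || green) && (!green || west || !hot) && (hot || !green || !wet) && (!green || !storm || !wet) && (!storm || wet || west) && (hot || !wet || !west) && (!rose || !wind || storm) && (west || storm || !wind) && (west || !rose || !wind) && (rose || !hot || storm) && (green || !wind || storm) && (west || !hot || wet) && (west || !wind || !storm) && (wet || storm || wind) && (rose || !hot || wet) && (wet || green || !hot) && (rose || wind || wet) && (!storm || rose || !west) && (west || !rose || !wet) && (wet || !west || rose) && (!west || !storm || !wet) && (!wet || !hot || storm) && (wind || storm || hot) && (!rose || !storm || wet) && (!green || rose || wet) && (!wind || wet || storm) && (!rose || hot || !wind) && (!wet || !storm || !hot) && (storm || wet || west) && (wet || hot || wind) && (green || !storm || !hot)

UNSATISFIABLE

Try west = true.
Try hot = true.
Try rose = true.
Try wind = false.
Try wet = true.
The clause (!storm) is unit, so storm = false.
But (storm) is also a unit clause — contradiction.
Undo wet and try wet = false.
The clause (storm) is unit, so storm = true.
But (!storm) is also a unit clause — contradiction.
Both values of wet lead to a conflict.
Undo wind and try wind = true.
The clause (storm) is unit, so storm = true.
The clause (!wet) is unit, so wet = false.
But (wet) is also a unit clause — contradiction.
Both values of wind lead to a conflict.
Undo rose and try rose = false.
The clause (storm) is unit, so storm = true.
But (!storm) is also a unit clause — contradiction.
Both values of rose lead to a conflict.
Undo hot and try hot = false.
The clause (!wet) is unit, so wet = false.
The clause (rose) is unit, so rose = true.
The clause (!storm) is unit, so storm = false.
The clause (!wind) is unit, so wind = false.
But (wind) is also a unit clause — contradiction.
Both values of hot lead to a conflict.
Undo west and try west = false.
Try green = true.
The clause (!hot) is unit, so hot = false.
The clause (!wet) is unit, so wet = false.
The clause (!storm) is unit, so storm = false.
But (storm) is also a unit clause — contradiction.
Undo green and try green = false.
The clause (!wet) is unit, so wet = false.
The clause (storm) is unit, so storm = true.
But (!storm) is also a unit clause — contradiction.
Both values of green lead to a conflict.
Both values of west lead to a conflict.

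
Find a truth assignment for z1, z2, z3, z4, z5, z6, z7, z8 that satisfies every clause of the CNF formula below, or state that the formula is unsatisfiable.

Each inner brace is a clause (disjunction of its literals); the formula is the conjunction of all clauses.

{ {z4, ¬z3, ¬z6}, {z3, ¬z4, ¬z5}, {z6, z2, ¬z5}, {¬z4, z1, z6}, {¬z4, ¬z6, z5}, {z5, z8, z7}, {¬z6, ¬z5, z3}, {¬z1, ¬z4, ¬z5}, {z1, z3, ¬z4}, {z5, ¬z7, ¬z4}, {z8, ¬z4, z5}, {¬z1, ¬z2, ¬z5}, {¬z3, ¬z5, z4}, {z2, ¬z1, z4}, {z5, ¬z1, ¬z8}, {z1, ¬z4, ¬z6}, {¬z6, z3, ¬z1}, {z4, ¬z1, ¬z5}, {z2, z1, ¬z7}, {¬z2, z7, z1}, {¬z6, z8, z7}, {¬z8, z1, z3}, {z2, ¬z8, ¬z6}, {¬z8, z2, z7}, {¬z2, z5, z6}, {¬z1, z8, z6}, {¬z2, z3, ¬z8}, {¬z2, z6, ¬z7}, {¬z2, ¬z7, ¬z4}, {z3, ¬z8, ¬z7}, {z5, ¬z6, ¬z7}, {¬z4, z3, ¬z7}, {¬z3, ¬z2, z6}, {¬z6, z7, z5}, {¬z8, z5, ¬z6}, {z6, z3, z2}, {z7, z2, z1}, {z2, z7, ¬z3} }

UNSATISFIABLE

Suppose z4 = True.
Suppose z3 = True.
Suppose z1 = True.
(¬z5) alone gives z5 = False.
(¬z6) alone gives z6 = False.
(¬z7) alone gives z7 = False.
(z8) alone gives z8 = True.
But (¬z8) is also a unit clause — contradiction.
Undo z1 and try z1 = False.
(z6) alone gives z6 = True.
But (¬z6) is also a unit clause — contradiction.
Either choice for z1 ends in contradiction.
Undo z3 and try z3 = False.
(¬z5) alone gives z5 = False.
(¬z6) alone gives z6 = False.
(z1) alone gives z1 = True.
(¬z7) alone gives z7 = False.
(z8) alone gives z8 = True.
But (¬z8) is also a unit clause — contradiction.
Either choice for z3 ends in contradiction.
Undo z4 and try z4 = False.
Suppose z3 = False.
Suppose z6 = False.
(z2) alone gives z2 = True.
(z5) alone gives z5 = True.
(¬z1) alone gives z1 = False.
(z7) alone gives z7 = True.
But (¬z7) is also a unit clause — contradiction.
Undo z6 and try z6 = True.
(¬z5) alone gives z5 = False.
(¬z1) alone gives z1 = False.
(¬z8) alone gives z8 = False.
(z7) alone gives z7 = True.
But (¬z7) is also a unit clause — contradiction.
Either choice for z6 ends in contradiction.
Undo z3 and try z3 = True.
(¬z6) alone gives z6 = False.
(¬z5) alone gives z5 = False.
(¬z2) alone gives z2 = False.
(¬z1) alone gives z1 = False.
(¬z7) alone gives z7 = False.
But (z7) is also a unit clause — contradiction.
Either choice for z3 ends in contradiction.
Either choice for z4 ends in contradiction.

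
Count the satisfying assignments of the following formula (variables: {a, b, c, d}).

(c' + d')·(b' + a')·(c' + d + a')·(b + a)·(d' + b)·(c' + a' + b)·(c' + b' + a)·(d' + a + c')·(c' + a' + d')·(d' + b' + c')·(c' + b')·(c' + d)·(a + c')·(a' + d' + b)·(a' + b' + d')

3

There are 2^4 = 16 truth assignments over (a, b, c, d).
Check each against the 15 clauses (columns in the order a, b, c, d):
  F F F F  ✗ fails (b + a)
  F F F T  ✗ fails (b + a)
  F F T F  ✗ fails (b + a)
  F F T T  ✗ fails (c' + d')
  F T F F  ✓ satisfies all
  F T F T  ✓ satisfies all
  F T T F  ✗ fails (c' + b' + a)
  F T T T  ✗ fails (c' + d')
  T F F F  ✓ satisfies all
  T F F T  ✗ fails (d' + b)
  T F T F  ✗ fails (c' + d + a')
  T F T T  ✗ fails (c' + d')
  T T F F  ✗ fails (b' + a')
  T T F T  ✗ fails (b' + a')
  T T T F  ✗ fails (b' + a')
  T T T T  ✗ fails (c' + d')
3 of the 16 rows are models.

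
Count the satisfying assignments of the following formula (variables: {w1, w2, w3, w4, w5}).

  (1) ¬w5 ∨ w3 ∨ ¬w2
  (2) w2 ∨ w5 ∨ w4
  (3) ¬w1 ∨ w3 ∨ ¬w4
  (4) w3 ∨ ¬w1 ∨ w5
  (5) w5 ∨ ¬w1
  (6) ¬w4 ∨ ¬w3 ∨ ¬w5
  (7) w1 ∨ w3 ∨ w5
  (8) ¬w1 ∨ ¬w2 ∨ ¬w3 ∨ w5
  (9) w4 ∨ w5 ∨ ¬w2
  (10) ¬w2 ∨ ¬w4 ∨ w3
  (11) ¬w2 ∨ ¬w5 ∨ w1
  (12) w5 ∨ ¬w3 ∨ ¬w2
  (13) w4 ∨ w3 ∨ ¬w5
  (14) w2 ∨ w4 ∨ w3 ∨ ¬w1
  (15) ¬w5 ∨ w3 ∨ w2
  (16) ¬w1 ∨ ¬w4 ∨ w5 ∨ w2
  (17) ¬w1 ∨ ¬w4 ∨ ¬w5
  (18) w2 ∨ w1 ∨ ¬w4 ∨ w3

There are 2^5 = 32 truth assignments over (w1, w2, w3, w4, w5).
Split on w4. With w4 = True, the clauses containing w4 are satisfied and ¬w4 drops from the rest; 1 of the 2^4 = 16 assignments to the other variables satisfy what remains.
With w4 = False, by the same count on the reduced clause set, 3 assignments work.
Total: 1 + 3 = 4.

4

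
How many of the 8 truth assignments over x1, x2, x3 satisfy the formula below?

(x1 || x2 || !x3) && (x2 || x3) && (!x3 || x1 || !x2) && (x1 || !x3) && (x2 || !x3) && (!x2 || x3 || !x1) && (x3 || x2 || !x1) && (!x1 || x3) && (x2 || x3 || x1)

2

There are 2^3 = 8 truth assignments over (x1, x2, x3).
Split on x3. With x3 = true, the clauses containing x3 are satisfied and !x3 drops from the rest; 1 of the 2^2 = 4 assignments to the other variables satisfy what remains.
With x3 = false, by the same count on the reduced clause set, 1 assignment works.
Total: 1 + 1 = 2.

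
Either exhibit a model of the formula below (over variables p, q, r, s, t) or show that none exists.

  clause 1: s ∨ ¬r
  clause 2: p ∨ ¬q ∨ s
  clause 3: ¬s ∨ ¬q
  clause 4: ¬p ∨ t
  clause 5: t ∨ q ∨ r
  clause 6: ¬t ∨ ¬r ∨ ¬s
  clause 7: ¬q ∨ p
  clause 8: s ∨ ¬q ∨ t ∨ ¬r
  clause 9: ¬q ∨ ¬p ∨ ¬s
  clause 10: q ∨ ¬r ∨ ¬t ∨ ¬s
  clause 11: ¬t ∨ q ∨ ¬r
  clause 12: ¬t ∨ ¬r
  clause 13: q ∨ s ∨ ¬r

p ↦ True,  q ↦ True,  r ↦ False,  s ↦ False,  t ↦ True

Case s = False:
Unit clause (¬r) forces r = False.
Case p = True:
Unit clause (t) forces t = True.
Every clause is now satisfied; q is unconstrained.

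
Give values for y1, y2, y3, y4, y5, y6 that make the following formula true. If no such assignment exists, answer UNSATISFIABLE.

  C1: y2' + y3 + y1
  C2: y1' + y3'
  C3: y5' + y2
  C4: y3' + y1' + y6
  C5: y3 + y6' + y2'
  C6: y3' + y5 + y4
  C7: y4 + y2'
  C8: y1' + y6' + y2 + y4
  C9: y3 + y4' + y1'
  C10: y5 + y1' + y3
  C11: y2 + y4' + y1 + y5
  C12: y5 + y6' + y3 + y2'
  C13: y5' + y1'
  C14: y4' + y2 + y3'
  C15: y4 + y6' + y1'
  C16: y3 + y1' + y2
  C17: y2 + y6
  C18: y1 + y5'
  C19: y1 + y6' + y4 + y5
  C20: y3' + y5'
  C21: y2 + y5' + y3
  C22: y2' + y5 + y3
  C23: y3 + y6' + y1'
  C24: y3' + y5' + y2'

Case y1 = 0:
Unit clause (y5') forces y5 = 0.
Case y2 = 1:
Unit clause (y3) forces y3 = 1.
Unit clause (y4) forces y4 = 1.
All clauses hold; y6 can take either value.

y1: 0; y2: 1; y3: 1; y4: 1; y5: 0; y6: 1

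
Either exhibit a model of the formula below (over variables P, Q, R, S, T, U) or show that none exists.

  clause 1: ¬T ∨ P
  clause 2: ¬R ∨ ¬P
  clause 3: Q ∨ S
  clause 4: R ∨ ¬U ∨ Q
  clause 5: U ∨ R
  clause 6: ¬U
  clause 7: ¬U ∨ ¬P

(¬U) alone gives U = False.
(R) alone gives R = True.
(¬P) alone gives P = False.
(¬T) alone gives T = False.
Branch on Q: set Q = False.
(S) alone gives S = True.
All clauses are satisfied.

P ↦ False; Q ↦ False; R ↦ True; S ↦ True; T ↦ False; U ↦ False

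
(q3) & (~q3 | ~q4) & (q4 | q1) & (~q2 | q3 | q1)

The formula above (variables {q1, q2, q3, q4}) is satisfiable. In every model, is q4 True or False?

Suppose q4 = 1.
(q3) alone gives q3 = 1.
But (~q3) is also a unit clause — contradiction.
So every satisfying assignment has q4 = False.

False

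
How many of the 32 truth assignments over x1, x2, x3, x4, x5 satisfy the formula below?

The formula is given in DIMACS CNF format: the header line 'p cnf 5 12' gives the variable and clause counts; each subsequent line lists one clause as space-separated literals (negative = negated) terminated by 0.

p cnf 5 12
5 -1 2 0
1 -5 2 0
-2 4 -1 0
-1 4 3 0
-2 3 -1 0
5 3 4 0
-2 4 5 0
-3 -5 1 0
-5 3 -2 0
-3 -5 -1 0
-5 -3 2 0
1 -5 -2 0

There are 2^5 = 32 truth assignments over (x1, x2, x3, x4, x5).
Split on x5. With x5 = True, the clauses containing x5 are satisfied and ¬x5 drops from the rest; 1 of the 2^4 = 16 assignments to the other variables satisfy what remains.
With x5 = False, by the same count on the reduced clause set, 6 assignments work.
(One model: x1=F, x2=F, x3=F, x4=T, x5=F.)
Total: 1 + 6 = 7.

7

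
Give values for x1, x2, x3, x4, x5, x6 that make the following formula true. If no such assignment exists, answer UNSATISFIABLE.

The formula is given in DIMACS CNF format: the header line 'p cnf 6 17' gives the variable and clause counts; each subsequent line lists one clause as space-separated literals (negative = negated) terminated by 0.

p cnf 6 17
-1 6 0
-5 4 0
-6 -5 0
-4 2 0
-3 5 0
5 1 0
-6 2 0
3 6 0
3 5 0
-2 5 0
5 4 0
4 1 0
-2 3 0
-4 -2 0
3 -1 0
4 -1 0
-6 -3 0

UNSATISFIABLE

Branch on x1: set x1 = False.
From the singleton clause (x5), x5 = True.
From the singleton clause (x4), x4 = True.
From the singleton clause (¬x6), x6 = False.
From the singleton clause (x2), x2 = True.
Now (¬x2) is unsatisfied and unit — conflict.
So x1 must be the other value — set x1 = True.
From the singleton clause (x6), x6 = True.
From the singleton clause (¬x5), x5 = False.
From the singleton clause (¬x3), x3 = False.
Now (x3) is unsatisfied and unit — conflict.
Either choice for x1 ends in contradiction.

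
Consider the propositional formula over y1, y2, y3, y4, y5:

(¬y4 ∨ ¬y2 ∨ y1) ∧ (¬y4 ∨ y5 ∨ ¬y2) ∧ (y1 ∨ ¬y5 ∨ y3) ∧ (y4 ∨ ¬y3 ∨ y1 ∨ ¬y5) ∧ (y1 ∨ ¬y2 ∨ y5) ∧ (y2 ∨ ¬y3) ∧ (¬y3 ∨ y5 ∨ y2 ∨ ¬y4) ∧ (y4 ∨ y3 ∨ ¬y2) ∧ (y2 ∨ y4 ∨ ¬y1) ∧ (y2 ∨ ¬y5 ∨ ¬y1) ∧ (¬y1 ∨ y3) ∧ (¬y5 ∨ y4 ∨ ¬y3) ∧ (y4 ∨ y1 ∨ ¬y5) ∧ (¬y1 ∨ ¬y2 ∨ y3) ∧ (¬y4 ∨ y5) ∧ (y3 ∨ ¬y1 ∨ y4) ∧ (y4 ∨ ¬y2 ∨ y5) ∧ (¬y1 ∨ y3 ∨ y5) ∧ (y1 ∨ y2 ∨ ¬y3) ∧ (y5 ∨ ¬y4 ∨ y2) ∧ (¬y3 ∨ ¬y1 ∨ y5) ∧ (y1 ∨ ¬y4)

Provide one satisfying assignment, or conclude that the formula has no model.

Suppose y2 = False.
(¬y3) alone gives y3 = False.
(¬y1) alone gives y1 = False.
(¬y5) alone gives y5 = False.
(¬y4) alone gives y4 = False.
Every clause now holds.

y1 ↦ False,  y2 ↦ False,  y3 ↦ False,  y4 ↦ False,  y5 ↦ False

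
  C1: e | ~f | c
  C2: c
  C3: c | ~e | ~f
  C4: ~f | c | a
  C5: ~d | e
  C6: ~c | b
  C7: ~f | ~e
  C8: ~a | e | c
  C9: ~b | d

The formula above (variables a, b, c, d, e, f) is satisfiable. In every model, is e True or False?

True

Suppose e = 0.
From the singleton clause (c), c = 1.
From the singleton clause (~d), d = 0.
From the singleton clause (b), b = 1.
But (~b) is also a unit clause — contradiction.
So every satisfying assignment has e = True.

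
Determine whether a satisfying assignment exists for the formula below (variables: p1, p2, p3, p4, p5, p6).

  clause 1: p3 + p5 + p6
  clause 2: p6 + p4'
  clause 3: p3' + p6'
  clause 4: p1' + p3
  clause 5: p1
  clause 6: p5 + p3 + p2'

Yes, satisfiable

Unit clause (p1) forces p1 = 1.
Unit clause (p3) forces p3 = 1.
Unit clause (p6') forces p6 = 0.
Unit clause (p4') forces p4 = 0.
Every clause is now satisfied; p2, p5 are unconstrained.
A satisfying assignment: p1: 1, p2: 1, p3: 1, p4: 0, p5: 0, p6: 0.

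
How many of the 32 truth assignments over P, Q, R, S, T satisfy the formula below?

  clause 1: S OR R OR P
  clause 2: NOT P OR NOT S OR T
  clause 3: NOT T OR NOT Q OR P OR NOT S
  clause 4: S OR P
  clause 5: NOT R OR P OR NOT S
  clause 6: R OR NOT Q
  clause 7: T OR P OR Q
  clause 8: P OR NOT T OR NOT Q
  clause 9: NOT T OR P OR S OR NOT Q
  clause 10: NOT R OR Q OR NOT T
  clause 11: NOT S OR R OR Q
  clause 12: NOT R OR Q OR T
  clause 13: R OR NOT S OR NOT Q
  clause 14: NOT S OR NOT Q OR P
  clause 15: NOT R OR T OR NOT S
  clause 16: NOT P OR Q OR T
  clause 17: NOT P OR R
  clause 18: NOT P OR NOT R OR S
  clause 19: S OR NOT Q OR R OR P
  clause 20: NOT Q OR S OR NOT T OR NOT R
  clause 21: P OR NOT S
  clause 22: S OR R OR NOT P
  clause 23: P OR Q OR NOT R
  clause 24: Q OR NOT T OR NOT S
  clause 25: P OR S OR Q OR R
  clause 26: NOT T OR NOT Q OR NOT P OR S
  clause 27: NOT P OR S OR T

1

There are 2^5 = 32 truth assignments over (P, Q, R, S, T).
Split on R. With R = true, the clauses containing R are satisfied and NOT R drops from the rest; 1 of the 2^4 = 16 assignments to the other variables satisfy what remains.
With R = false, by the same count on the reduced clause set, 0 assignments work.
(One model: P=T, Q=T, R=T, S=T, T=T.)
Total: 1 + 0 = 1.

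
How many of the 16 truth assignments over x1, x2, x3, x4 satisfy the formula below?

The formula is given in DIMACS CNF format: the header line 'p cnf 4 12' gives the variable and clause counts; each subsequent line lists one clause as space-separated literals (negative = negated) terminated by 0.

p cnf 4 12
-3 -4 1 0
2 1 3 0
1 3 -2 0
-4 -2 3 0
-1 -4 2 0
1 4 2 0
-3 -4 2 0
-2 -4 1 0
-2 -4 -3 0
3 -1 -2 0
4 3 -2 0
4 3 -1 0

3

There are 2^4 = 16 truth assignments over (x1, x2, x3, x4).
Check each against the 12 clauses (columns in the order x1, x2, x3, x4):
  F F F F  ✗ fails (x2 ∨ x1 ∨ x3)
  F F F T  ✗ fails (x2 ∨ x1 ∨ x3)
  F F T F  ✗ fails (x1 ∨ x4 ∨ x2)
  F F T T  ✗ fails (¬x3 ∨ ¬x4 ∨ x1)
  F T F F  ✗ fails (x1 ∨ x3 ∨ ¬x2)
  F T F T  ✗ fails (x1 ∨ x3 ∨ ¬x2)
  F T T F  ✓ satisfies all
  F T T T  ✗ fails (¬x3 ∨ ¬x4 ∨ x1)
  T F F F  ✗ fails (x4 ∨ x3 ∨ ¬x1)
  T F F T  ✗ fails (¬x1 ∨ ¬x4 ∨ x2)
  T F T F  ✓ satisfies all
  T F T T  ✗ fails (¬x1 ∨ ¬x4 ∨ x2)
  T T F F  ✗ fails (x3 ∨ ¬x1 ∨ ¬x2)
  T T F T  ✗ fails (¬x4 ∨ ¬x2 ∨ x3)
  T T T F  ✓ satisfies all
  T T T T  ✗ fails (¬x2 ∨ ¬x4 ∨ ¬x3)
3 of the 16 rows are models.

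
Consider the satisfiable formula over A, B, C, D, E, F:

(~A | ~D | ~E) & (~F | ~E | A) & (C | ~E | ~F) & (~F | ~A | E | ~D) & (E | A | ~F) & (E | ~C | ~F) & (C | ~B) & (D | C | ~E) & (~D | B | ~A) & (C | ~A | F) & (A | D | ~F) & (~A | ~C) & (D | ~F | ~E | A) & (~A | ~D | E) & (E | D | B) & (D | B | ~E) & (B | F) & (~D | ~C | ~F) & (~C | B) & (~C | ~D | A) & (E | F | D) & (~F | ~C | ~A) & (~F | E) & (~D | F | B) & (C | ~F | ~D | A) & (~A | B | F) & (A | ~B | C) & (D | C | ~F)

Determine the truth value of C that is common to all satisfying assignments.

Suppose C = 0.
The clause (~B) is unit, so B = 0.
The clause (F) is unit, so F = 1.
The clause (~E) is unit, so E = 0.
Now (E) is unsatisfied and unit — conflict.
So every satisfying assignment has C = True.

True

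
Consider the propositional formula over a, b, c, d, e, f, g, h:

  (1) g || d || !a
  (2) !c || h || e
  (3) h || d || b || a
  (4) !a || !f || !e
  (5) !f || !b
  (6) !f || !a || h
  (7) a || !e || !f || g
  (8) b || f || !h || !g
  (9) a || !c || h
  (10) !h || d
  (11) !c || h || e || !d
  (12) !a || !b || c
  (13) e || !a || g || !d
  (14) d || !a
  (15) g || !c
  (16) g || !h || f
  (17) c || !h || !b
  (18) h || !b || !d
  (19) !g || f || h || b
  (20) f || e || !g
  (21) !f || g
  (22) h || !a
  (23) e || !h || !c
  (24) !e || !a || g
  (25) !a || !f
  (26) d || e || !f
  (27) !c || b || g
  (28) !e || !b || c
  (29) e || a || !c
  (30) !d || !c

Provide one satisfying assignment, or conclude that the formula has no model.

a ↦ false, b ↦ true, c ↦ false, d ↦ false, e ↦ false, f ↦ false, g ↦ false, h ↦ false

Try f = false.
Try h = false.
Unit clause (!a) forces a = false.
Unit clause (!c) forces c = false.
Try d = false.
Unit clause (b) forces b = true.
Unit clause (!e) forces e = false.
Unit clause (!g) forces g = false.
All clauses are satisfied.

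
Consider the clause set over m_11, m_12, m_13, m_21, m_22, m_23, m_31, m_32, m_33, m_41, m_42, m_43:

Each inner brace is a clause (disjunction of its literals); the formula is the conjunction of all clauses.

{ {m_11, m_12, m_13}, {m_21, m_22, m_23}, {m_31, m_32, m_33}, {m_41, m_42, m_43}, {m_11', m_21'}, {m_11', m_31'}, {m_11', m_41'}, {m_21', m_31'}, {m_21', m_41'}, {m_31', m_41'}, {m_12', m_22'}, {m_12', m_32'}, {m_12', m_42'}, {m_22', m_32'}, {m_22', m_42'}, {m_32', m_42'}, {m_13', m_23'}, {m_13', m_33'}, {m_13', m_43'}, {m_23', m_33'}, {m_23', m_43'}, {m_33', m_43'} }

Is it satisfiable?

No

Case m_11 = 0:
Case m_12 = 1:
The clause (m_22') is unit, so m_22 = 0.
The clause (m_32') is unit, so m_32 = 0.
The clause (m_42') is unit, so m_42 = 0.
Case m_21 = 1:
The clause (m_31') is unit, so m_31 = 0.
The clause (m_33) is unit, so m_33 = 1.
The clause (m_41') is unit, so m_41 = 0.
The clause (m_43) is unit, so m_43 = 1.
Now (m_43') is unsatisfied and unit — conflict.
Backtrack on m_21: now try m_21 = 0.
The clause (m_23) is unit, so m_23 = 1.
The clause (m_13') is unit, so m_13 = 0.
The clause (m_33') is unit, so m_33 = 0.
The clause (m_31) is unit, so m_31 = 1.
The clause (m_41') is unit, so m_41 = 0.
The clause (m_43) is unit, so m_43 = 1.
Now (m_43') is unsatisfied and unit — conflict.
Both values of m_21 lead to a conflict.
Backtrack on m_12: now try m_12 = 0.
The clause (m_13) is unit, so m_13 = 1.
The clause (m_23') is unit, so m_23 = 0.
The clause (m_33') is unit, so m_33 = 0.
The clause (m_43') is unit, so m_43 = 0.
Case m_21 = 1:
The clause (m_31') is unit, so m_31 = 0.
The clause (m_32) is unit, so m_32 = 1.
The clause (m_41') is unit, so m_41 = 0.
The clause (m_42) is unit, so m_42 = 1.
Now (m_42') is unsatisfied and unit — conflict.
Backtrack on m_21: now try m_21 = 0.
The clause (m_22) is unit, so m_22 = 1.
The clause (m_32') is unit, so m_32 = 0.
The clause (m_31) is unit, so m_31 = 1.
The clause (m_41') is unit, so m_41 = 0.
The clause (m_42) is unit, so m_42 = 1.
Now (m_42') is unsatisfied and unit — conflict.
Both values of m_21 lead to a conflict.
Both values of m_12 lead to a conflict.
Backtrack on m_11: now try m_11 = 1.
The clause (m_21') is unit, so m_21 = 0.
The clause (m_31') is unit, so m_31 = 0.
The clause (m_41') is unit, so m_41 = 0.
Case m_22 = 1:
The clause (m_12') is unit, so m_12 = 0.
The clause (m_32') is unit, so m_32 = 0.
The clause (m_33) is unit, so m_33 = 1.
The clause (m_42') is unit, so m_42 = 0.
The clause (m_43) is unit, so m_43 = 1.
Now (m_43') is unsatisfied and unit — conflict.
Backtrack on m_22: now try m_22 = 0.
The clause (m_23) is unit, so m_23 = 1.
The clause (m_13') is unit, so m_13 = 0.
The clause (m_33') is unit, so m_33 = 0.
The clause (m_32) is unit, so m_32 = 1.
The clause (m_12') is unit, so m_12 = 0.
The clause (m_42') is unit, so m_42 = 0.
The clause (m_43) is unit, so m_43 = 1.
Now (m_43') is unsatisfied and unit — conflict.
Both values of m_22 lead to a conflict.
Both values of m_11 lead to a conflict.
No assignment satisfies every clause.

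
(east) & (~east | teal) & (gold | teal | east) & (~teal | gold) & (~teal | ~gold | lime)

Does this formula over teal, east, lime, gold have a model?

Yes, satisfiable

(east) alone gives east = 1.
(teal) alone gives teal = 1.
(gold) alone gives gold = 1.
(lime) alone gives lime = 1.
All clauses are satisfied.
A satisfying assignment: teal: 1,  east: 1,  lime: 1,  gold: 1.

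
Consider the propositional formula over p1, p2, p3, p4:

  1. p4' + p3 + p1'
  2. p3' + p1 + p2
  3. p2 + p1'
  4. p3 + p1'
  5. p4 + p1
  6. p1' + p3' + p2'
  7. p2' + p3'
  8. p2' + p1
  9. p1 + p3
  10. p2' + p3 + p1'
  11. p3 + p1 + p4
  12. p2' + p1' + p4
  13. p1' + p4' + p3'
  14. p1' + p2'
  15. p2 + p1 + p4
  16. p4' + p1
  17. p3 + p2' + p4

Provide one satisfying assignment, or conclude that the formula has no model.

Branch on p2: set p2 = 1.
From the singleton clause (p3'), p3 = 0.
From the singleton clause (p1'), p1 = 0.
That conflicts with the unit clause (p1).
Undo p2 and try p2 = 0.
From the singleton clause (p1'), p1 = 0.
From the singleton clause (p3'), p3 = 0.
That conflicts with the unit clause (p3).
Neither p2 = 1 nor p2 = 0 works.

UNSATISFIABLE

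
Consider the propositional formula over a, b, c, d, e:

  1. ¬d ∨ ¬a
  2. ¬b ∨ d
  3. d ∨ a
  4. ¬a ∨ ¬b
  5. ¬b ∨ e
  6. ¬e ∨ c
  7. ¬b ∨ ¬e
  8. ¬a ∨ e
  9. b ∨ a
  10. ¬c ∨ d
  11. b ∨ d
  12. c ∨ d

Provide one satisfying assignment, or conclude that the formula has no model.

Suppose d = False.
(¬b) alone gives b = False.
Now (b) is unsatisfied and unit — conflict.
So d must be the other value — set d = True.
(¬a) alone gives a = False.
(b) alone gives b = True.
(e) alone gives e = True.
Now (¬e) is unsatisfied and unit — conflict.
Either choice for d ends in contradiction.

UNSATISFIABLE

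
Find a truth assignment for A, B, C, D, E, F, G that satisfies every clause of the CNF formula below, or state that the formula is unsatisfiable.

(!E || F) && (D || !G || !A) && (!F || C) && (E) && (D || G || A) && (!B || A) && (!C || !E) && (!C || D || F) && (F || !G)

UNSATISFIABLE

(E) alone gives E = true.
(F) alone gives F = true.
(C) alone gives C = true.
But (!C) is also a unit clause — contradiction.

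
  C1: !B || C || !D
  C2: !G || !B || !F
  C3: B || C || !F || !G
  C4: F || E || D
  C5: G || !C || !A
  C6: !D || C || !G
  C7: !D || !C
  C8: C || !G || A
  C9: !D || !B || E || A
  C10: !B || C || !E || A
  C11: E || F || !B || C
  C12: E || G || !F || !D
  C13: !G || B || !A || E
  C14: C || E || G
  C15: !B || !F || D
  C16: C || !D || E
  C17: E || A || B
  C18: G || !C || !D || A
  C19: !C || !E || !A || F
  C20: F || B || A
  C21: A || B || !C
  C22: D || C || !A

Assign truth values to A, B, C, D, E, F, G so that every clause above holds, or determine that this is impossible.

A ↦ false, B ↦ false, C ↦ false, D ↦ false, E ↦ true, F ↦ true, G ↦ false

Case D = false:
Case F = true:
The clause (!B) is unit, so B = false.
Case C = false:
The clause (!G) is unit, so G = false.
The clause (E) is unit, so E = true.
The clause (!A) is unit, so A = false.
All clauses are satisfied.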